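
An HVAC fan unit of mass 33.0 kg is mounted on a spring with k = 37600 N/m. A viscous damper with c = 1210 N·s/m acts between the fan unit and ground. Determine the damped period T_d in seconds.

0.222 s

ω_n = √(k/m) = √(37600/33.0) = 33.75 rad/s.
Critical damping c_c = 2√(k·m) = 2√(37600 × 33.0) = 2228 N·s/m, so ζ = c/c_c = 1210/2228 = 0.5431.
ω_d = ω_n√(1 − ζ²) = 33.75 × √(1 − 0.295) = 28.34 rad/s.
T_d = 2π/ω_d = 0.2217 s.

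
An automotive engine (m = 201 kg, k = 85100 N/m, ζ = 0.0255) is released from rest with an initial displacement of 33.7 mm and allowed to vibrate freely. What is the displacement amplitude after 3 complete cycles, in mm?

Logarithmic decrement δ = 2πζ/√(1 − ζ²) = 2π × 0.02550/√(1 − 0.000650) = 0.1603.
After n cycles, x_n/x₀ = e^(−nδ), so x_3 = 33.7 × e^(−3 × 0.1603) = 33.7 × 0.6183 = 20.84 mm.

20.8 mm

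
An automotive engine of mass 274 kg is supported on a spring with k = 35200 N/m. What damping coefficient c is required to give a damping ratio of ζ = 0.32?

1990 N·s/m

c_c = 2√(k·m) = 2√(35200 × 274) = 6211 N·s/m.
c = ζ·c_c = 0.32 × 6211 = 1988 N·s/m.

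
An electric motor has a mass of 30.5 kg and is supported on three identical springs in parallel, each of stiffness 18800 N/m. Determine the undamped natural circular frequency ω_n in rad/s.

Parallel springs add: k_eq = 3 × 18800 = 56400 N/m.
ω_n = √(k_eq/m) = √(56400/30.5) = √1849 = 43.00 rad/s.

43.0 rad/s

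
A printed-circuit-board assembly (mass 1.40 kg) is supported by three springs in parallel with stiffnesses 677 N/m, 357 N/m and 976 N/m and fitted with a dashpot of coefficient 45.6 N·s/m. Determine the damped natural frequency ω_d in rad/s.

34.2 rad/s

Parallel springs add: k_eq = 677 + 357 + 976 = 2010 N/m.
ω_n = √(k_eq/m) = √(2010/1.40) = 37.89 rad/s.
Critical damping c_c = 2√(k_eq·m) = 2√(2010 × 1.40) = 106.1 N·s/m, so ζ = c/c_c = 45.6/106.1 = 0.4298.
ω_d = ω_n√(1 − ζ²) = 37.89 × √(1 − 0.185) = 34.21 rad/s.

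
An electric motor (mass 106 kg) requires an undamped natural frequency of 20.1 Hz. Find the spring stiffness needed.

ω_n = 2πf_n = 2π × 20.1 = 126.3 rad/s.
k = m·ω_n² = 106 × 126.3² = 106 × 15950 = 1691000 N/m.

1690000 N/m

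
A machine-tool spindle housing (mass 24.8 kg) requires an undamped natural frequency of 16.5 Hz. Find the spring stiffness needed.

ω_n = 2πf_n = 2π × 16.5 = 103.7 rad/s.
k = m·ω_n² = 24.8 × 103.7² = 24.8 × 10750 = 266600 N/m.

267000 N/m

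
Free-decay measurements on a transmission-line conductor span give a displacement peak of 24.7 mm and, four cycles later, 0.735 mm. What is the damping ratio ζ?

Logarithmic decrement δ = (1/n)·ln(x₀/x_n) = (1/4)·ln(24.7/0.735) = (1/4)·ln(33.61) = 0.8787.
ζ = δ/√(4π² + δ²) = 0.8787/√(39.48 + 0.772) = 0.8787/6.344 = 0.1385.

0.138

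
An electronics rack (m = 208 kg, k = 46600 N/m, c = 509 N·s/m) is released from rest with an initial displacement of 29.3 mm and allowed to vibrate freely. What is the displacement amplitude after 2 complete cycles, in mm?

ζ = c/(2√(km)) = 509/(2√(46600 × 208)) = 509/6227 = 0.08175.
Logarithmic decrement δ = 2πζ/√(1 − ζ²) = 2π × 0.08175/√(1 − 0.00668) = 0.5153.
After n cycles, x_n/x₀ = e^(−nδ), so x_2 = 29.3 × e^(−2 × 0.5153) = 29.3 × 0.3568 = 10.45 mm.

10.5 mm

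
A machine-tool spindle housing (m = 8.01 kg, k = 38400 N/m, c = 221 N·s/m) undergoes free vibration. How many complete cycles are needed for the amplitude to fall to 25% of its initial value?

2 cycles

ζ = c/(2√(km)) = 221/(2√(38400 × 8.01)) = 221/1109 = 0.1992.
Logarithmic decrement δ = 2πζ/√(1 − ζ²) = 2π × 0.1992/√(1 − 0.0397) = 1.277.
x_n/x₀ = e^(−nδ) ≤ 0.25; take ln: n ≥ ln(1/0.25)/δ = 1.386/1.277 = 1.085.
So 2 complete cycles are required.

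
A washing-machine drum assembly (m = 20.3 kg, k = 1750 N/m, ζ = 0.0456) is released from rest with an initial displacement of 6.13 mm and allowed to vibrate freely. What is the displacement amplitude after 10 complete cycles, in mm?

0.348 mm

Logarithmic decrement δ = 2πζ/√(1 − ζ²) = 2π × 0.04560/√(1 − 0.00208) = 0.2868.
After n cycles, x_n/x₀ = e^(−nδ), so x_10 = 6.13 × e^(−10 × 0.2868) = 6.13 × 0.05681 = 0.3482 mm.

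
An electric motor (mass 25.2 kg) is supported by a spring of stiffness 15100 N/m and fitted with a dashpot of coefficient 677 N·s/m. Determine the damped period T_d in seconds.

0.307 s

ω_n = √(k/m) = √(15100/25.2) = 24.48 rad/s.
Critical damping c_c = 2√(k·m) = 2√(15100 × 25.2) = 1234 N·s/m, so ζ = c/c_c = 677/1234 = 0.5487.
ω_d = ω_n√(1 − ζ²) = 24.48 × √(1 − 0.301) = 20.46 rad/s.
T_d = 2π/ω_d = 0.3070 s.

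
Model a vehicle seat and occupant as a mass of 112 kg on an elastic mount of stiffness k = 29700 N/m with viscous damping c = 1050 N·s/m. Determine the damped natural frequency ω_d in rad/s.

15.6 rad/s

ω_n = √(k/m) = √(29700/112) = 16.28 rad/s.
Critical damping c_c = 2√(k·m) = 2√(29700 × 112) = 3648 N·s/m, so ζ = c/c_c = 1050/3648 = 0.2879.
ω_d = ω_n√(1 − ζ²) = 16.28 × √(1 − 0.0829) = 15.60 rad/s.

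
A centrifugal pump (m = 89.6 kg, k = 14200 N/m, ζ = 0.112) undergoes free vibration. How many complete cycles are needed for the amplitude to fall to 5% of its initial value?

Logarithmic decrement δ = 2πζ/√(1 − ζ²) = 2π × 0.1120/√(1 − 0.0125) = 0.7082.
x_n/x₀ = e^(−nδ) ≤ 0.05; take ln: n ≥ ln(1/0.05)/δ = 2.996/0.7082 = 4.230.
So 5 complete cycles are required.

5 cycles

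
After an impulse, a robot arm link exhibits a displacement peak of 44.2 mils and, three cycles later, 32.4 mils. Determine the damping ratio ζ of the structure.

Logarithmic decrement δ = (1/n)·ln(x₀/x_n) = (1/3)·ln(44.2/32.4) = (1/3)·ln(1.364) = 0.1035.
ζ = δ/√(4π² + δ²) = 0.1035/√(39.48 + 0.0107) = 0.1035/6.284 = 0.01647.

0.0165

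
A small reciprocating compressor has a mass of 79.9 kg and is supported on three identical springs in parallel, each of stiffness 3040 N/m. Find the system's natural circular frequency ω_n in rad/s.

10.7 rad/s

Parallel springs add: k_eq = 3 × 3040 = 9120 N/m.
ω_n = √(k_eq/m) = √(9120/79.9) = √114.1 = 10.68 rad/s.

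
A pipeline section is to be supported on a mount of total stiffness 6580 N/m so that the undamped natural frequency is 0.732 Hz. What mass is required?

311 kg

ω_n = 2πf_n = 2π × 0.732 = 4.599 rad/s.
m = k/ω_n² = 6580/4.599² = 6580/21.15 = 311.1 kg.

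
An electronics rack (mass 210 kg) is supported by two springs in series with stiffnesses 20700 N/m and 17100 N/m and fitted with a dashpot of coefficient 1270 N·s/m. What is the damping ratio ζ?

0.453

Series springs: 1/k_eq = 1/20700 + 1/17100 = 0.0001068, so k_eq = 9364 N/m.
ω_n = √(k_eq/m) = √(9364/210) = 6.678 rad/s.
Critical damping c_c = 2√(k_eq·m) = 2√(9364 × 210) = 2805 N·s/m, so ζ = c/c_c = 1270/2805 = 0.4528.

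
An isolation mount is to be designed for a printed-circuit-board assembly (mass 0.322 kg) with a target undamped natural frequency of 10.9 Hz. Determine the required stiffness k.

ω_n = 2πf_n = 2π × 10.9 = 68.49 rad/s.
k = m·ω_n² = 0.322 × 68.49² = 0.322 × 4690 = 1510 N/m.

1510 N/m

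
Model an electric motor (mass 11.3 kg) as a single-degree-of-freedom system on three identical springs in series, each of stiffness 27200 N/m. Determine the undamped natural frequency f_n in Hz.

4.51 Hz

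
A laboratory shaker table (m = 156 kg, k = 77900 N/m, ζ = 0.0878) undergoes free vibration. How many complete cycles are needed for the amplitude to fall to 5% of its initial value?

6 cycles

Logarithmic decrement δ = 2πζ/√(1 − ζ²) = 2π × 0.08780/√(1 − 0.00771) = 0.5538.
x_n/x₀ = e^(−nδ) ≤ 0.05; take ln: n ≥ ln(1/0.05)/δ = 2.996/0.5538 = 5.409.
So 6 complete cycles are required.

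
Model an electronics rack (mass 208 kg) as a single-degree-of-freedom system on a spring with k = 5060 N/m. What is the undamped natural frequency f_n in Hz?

0.785 Hz

ω_n = √(k/m) = √(5060/208) = √24.33 = 4.932 rad/s.
f_n = ω_n/(2π) = 4.932/6.283 = 0.7850 Hz.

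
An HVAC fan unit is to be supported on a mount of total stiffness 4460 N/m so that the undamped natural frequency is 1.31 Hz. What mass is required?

65.8 kg

ω_n = 2πf_n = 2π × 1.31 = 8.231 rad/s.
m = k/ω_n² = 4460/8.231² = 4460/67.75 = 65.83 kg.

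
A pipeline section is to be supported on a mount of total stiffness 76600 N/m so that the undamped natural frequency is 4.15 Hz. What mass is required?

113 kg

ω_n = 2πf_n = 2π × 4.15 = 26.08 rad/s.
m = k/ω_n² = 76600/26.08² = 76600/679.9 = 112.7 kg.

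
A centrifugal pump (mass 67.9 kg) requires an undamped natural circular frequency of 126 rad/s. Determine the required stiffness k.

1080000 N/m

k = m·ω_n² = 67.9 × 126.0² = 67.9 × 15880 = 1078000 N/m.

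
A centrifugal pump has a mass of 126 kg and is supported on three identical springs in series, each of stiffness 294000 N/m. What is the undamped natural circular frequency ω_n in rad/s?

Series springs: 1/k_eq = 3/294000, so k_eq = 294000/3 = 98000 N/m.
ω_n = √(k_eq/m) = √(98000/126) = √777.8 = 27.89 rad/s.

27.9 rad/s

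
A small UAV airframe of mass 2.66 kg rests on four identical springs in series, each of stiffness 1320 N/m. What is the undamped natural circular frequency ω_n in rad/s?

Series springs: 1/k_eq = 4/1320, so k_eq = 1320/4 = 330.0 N/m.
ω_n = √(k_eq/m) = √(330.0/2.66) = √124.1 = 11.14 rad/s.

11.1 rad/s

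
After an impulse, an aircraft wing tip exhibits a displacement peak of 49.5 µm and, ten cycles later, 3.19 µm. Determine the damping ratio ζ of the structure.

Logarithmic decrement δ = (1/n)·ln(x₀/x_n) = (1/10)·ln(49.5/3.19) = (1/10)·ln(15.52) = 0.2742.
ζ = δ/√(4π² + δ²) = 0.2742/√(39.48 + 0.0752) = 0.2742/6.289 = 0.04360.

0.0436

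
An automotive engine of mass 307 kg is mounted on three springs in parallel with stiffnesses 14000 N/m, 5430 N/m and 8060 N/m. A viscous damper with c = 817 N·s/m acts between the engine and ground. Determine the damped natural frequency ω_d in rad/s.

Parallel springs add: k_eq = 14000 + 5430 + 8060 = 27490 N/m.
ω_n = √(k_eq/m) = √(27490/307) = 9.463 rad/s.
Critical damping c_c = 2√(k_eq·m) = 2√(27490 × 307) = 5810 N·s/m, so ζ = c/c_c = 817/5810 = 0.1406.
ω_d = ω_n√(1 − ζ²) = 9.463 × √(1 − 0.0198) = 9.369 rad/s.

9.37 rad/s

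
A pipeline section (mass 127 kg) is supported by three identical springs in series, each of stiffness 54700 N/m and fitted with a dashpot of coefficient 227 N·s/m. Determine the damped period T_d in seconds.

0.526 s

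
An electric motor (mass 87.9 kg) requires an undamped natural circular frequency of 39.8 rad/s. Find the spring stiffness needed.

139000 N/m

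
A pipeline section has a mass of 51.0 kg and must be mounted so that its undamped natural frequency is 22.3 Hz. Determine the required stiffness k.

1000000 N/m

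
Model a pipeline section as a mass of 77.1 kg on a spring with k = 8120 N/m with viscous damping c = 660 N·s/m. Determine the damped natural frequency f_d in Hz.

ω_n = √(k/m) = √(8120/77.1) = 10.26 rad/s.
Critical damping c_c = 2√(k·m) = 2√(8120 × 77.1) = 1582 N·s/m, so ζ = c/c_c = 660/1582 = 0.4171.
ω_d = ω_n√(1 − ζ²) = 10.26 × √(1 − 0.174) = 9.327 rad/s.
f_d = ω_d/(2π) = 1.484 Hz.

1.48 Hz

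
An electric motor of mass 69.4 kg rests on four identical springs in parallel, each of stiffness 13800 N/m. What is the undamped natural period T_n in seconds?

Parallel springs add: k_eq = 4 × 13800 = 55200 N/m.
ω_n = √(k_eq/m) = √(55200/69.4) = √795.4 = 28.20 rad/s.
T_n = 2π/ω_n = 6.283/28.20 = 0.2228 s.

0.223 s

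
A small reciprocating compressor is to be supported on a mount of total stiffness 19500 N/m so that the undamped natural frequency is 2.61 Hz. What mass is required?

72.5 kg

ω_n = 2πf_n = 2π × 2.61 = 16.40 rad/s.
m = k/ω_n² = 19500/16.40² = 19500/268.9 = 72.51 kg.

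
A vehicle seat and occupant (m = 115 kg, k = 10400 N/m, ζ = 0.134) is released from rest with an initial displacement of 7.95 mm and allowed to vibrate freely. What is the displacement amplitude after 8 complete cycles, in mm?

0.00888 mm

Logarithmic decrement δ = 2πζ/√(1 − ζ²) = 2π × 0.1340/√(1 − 0.0180) = 0.8496.
After n cycles, x_n/x₀ = e^(−nδ), so x_8 = 7.95 × e^(−8 × 0.8496) = 7.95 × 0.001117 = 0.008882 mm.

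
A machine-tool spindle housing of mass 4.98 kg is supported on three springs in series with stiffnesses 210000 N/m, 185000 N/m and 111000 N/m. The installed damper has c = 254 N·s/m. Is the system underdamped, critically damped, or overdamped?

Series springs: 1/k_eq = 1/210000 + 1/185000 + 1/111000 = 1.918×10^-5, so k_eq = 52150 N/m.
c_c = 2√(k_eq·m) = 1019 N·s/m; ζ = c/c_c = 254/1019 = 0.249.
Since ζ < 1 the system is underdamped.

underdamped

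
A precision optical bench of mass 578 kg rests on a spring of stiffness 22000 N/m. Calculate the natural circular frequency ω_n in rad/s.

ω_n = √(k/m) = √(22000/578) = √38.06 = 6.169 rad/s.

6.17 rad/s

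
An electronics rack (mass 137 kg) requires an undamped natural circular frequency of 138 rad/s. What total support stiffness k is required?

2610000 N/m

k = m·ω_n² = 137 × 138.0² = 137 × 19040 = 2609000 N/m.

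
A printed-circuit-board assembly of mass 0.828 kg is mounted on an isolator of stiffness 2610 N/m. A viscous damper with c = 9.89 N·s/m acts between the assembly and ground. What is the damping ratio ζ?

0.106

ω_n = √(k/m) = √(2610/0.828) = 56.14 rad/s.
Critical damping c_c = 2√(k·m) = 2√(2610 × 0.828) = 92.97 N·s/m, so ζ = c/c_c = 9.89/92.97 = 0.1064.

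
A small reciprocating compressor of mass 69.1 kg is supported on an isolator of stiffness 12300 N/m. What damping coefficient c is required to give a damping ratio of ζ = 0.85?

c_c = 2√(k·m) = 2√(12300 × 69.1) = 1844 N·s/m.
c = ζ·c_c = 0.85 × 1844 = 1567 N·s/m.

1570 N·s/m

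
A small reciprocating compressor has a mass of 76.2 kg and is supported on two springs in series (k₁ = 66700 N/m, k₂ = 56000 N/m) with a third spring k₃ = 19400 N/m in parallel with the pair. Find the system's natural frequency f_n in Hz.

Series pair: k_s = k₁k₂/(k₁+k₂) = (66700)(56000)/(66700 + 56000) = 30440 N/m. In parallel with k₃: k_eq = 30440 + 19400 = 49840 N/m.
ω_n = √(k_eq/m) = √(49840/76.2) = √654.1 = 25.58 rad/s.
f_n = ω_n/(2π) = 25.58/6.283 = 4.070 Hz.

4.07 Hz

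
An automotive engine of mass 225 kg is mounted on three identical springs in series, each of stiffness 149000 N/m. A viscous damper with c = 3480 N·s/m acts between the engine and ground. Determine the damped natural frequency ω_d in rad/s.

12.7 rad/s

Series springs: 1/k_eq = 3/149000, so k_eq = 149000/3 = 49670 N/m.
ω_n = √(k_eq/m) = √(49670/225) = 14.86 rad/s.
Critical damping c_c = 2√(k_eq·m) = 2√(49670 × 225) = 6686 N·s/m, so ζ = c/c_c = 3480/6686 = 0.5205.
ω_d = ω_n√(1 − ζ²) = 14.86 × √(1 − 0.271) = 12.69 rad/s.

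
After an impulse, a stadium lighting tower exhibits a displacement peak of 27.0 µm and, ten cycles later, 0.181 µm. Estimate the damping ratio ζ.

0.0794

Logarithmic decrement δ = (1/n)·ln(x₀/x_n) = (1/10)·ln(27.0/0.181) = (1/10)·ln(149.2) = 0.5005.
ζ = δ/√(4π² + δ²) = 0.5005/√(39.48 + 0.251) = 0.5005/6.303 = 0.07941.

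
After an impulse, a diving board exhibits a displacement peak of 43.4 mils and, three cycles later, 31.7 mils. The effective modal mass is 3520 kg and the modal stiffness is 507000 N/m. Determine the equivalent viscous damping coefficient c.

Logarithmic decrement δ = (1/n)·ln(x₀/x_n) = (1/3)·ln(43.4/31.7) = (1/3)·ln(1.369) = 0.1047.
ζ = δ/√(4π² + δ²) = 0.1047/√(39.48 + 0.0110) = 0.1047/6.284 = 0.01666.
c = ζ · 2√(km) = 0.01666 × 2√(507000 × 3520) = 0.01666 × 84490 = 1408 N·s/m.

1410 N·s/m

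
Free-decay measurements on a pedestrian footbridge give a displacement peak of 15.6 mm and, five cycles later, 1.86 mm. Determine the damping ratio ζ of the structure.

0.0675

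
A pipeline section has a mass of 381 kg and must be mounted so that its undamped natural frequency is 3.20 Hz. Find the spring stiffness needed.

154000 N/m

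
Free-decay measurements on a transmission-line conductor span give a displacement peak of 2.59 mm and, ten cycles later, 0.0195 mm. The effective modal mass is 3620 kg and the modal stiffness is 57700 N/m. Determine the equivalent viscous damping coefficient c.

Logarithmic decrement δ = (1/n)·ln(x₀/x_n) = (1/10)·ln(2.59/0.0195) = (1/10)·ln(132.8) = 0.4889.
ζ = δ/√(4π² + δ²) = 0.4889/√(39.48 + 0.239) = 0.4889/6.302 = 0.07758.
c = ζ · 2√(km) = 0.07758 × 2√(57700 × 3620) = 0.07758 × 28900 = 2242 N·s/m.

2240 N·s/m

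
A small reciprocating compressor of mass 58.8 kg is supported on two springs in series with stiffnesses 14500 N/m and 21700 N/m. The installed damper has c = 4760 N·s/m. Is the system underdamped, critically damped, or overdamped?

Series springs: 1/k_eq = 1/14500 + 1/21700 = 0.0001150, so k_eq = 8692 N/m.
c_c = 2√(k_eq·m) = 1430 N·s/m; ζ = c/c_c = 4760/1430 = 3.33.
Since ζ > 1 the system is overdamped.

overdamped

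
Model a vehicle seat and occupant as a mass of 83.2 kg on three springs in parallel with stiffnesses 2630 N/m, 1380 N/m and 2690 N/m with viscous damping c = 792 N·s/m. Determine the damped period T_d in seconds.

0.826 s

Parallel springs add: k_eq = 2630 + 1380 + 2690 = 6700 N/m.
ω_n = √(k_eq/m) = √(6700/83.2) = 8.974 rad/s.
Critical damping c_c = 2√(k_eq·m) = 2√(6700 × 83.2) = 1493 N·s/m, so ζ = c/c_c = 792/1493 = 0.5304.
ω_d = ω_n√(1 − ζ²) = 8.974 × √(1 − 0.281) = 7.608 rad/s.
T_d = 2π/ω_d = 0.8259 s.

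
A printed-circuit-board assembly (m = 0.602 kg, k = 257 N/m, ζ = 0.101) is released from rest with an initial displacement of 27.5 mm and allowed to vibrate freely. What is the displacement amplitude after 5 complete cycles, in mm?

Logarithmic decrement δ = 2πζ/√(1 − ζ²) = 2π × 0.1010/√(1 − 0.0102) = 0.6379.
After n cycles, x_n/x₀ = e^(−nδ), so x_5 = 27.5 × e^(−5 × 0.6379) = 27.5 × 0.04120 = 1.133 mm.

1.13 mm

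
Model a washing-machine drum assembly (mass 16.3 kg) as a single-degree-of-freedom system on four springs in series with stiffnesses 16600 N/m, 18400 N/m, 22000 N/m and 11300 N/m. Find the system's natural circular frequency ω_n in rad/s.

15.7 rad/s

Series springs: 1/k_eq = 1/16600 + 1/18400 + 1/22000 + 1/11300 = 0.0002485, so k_eq = 4024 N/m.
ω_n = √(k_eq/m) = √(4024/16.3) = √246.8 = 15.71 rad/s.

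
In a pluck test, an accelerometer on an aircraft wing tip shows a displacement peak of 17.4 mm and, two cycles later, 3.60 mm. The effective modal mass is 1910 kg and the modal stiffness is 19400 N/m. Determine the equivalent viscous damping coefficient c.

1510 N·s/m

Logarithmic decrement δ = (1/n)·ln(x₀/x_n) = (1/2)·ln(17.4/3.60) = (1/2)·ln(4.833) = 0.7878.
ζ = δ/√(4π² + δ²) = 0.7878/√(39.48 + 0.621) = 0.7878/6.332 = 0.1244.
c = ζ · 2√(km) = 0.1244 × 2√(19400 × 1910) = 0.1244 × 12170 = 1515 N·s/m.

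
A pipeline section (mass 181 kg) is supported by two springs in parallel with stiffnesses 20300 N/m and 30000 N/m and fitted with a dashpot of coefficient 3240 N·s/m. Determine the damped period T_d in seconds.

0.447 s

Parallel springs add: k_eq = 20300 + 30000 = 50300 N/m.
ω_n = √(k_eq/m) = √(50300/181) = 16.67 rad/s.
Critical damping c_c = 2√(k_eq·m) = 2√(50300 × 181) = 6035 N·s/m, so ζ = c/c_c = 3240/6035 = 0.5369.
ω_d = ω_n√(1 − ζ²) = 16.67 × √(1 − 0.288) = 14.06 rad/s.
T_d = 2π/ω_d = 0.4468 s.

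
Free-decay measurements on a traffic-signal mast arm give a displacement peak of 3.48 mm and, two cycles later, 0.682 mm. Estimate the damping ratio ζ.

Logarithmic decrement δ = (1/n)·ln(x₀/x_n) = (1/2)·ln(3.48/0.682) = (1/2)·ln(5.103) = 0.8149.
ζ = δ/√(4π² + δ²) = 0.8149/√(39.48 + 0.664) = 0.8149/6.336 = 0.1286.

0.129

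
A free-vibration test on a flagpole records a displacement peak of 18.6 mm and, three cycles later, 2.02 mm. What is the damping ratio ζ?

Logarithmic decrement δ = (1/n)·ln(x₀/x_n) = (1/3)·ln(18.6/2.02) = (1/3)·ln(9.208) = 0.7400.
ζ = δ/√(4π² + δ²) = 0.7400/√(39.48 + 0.548) = 0.7400/6.327 = 0.1170.

0.117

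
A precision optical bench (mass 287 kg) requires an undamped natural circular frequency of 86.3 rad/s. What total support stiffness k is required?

k = m·ω_n² = 287 × 86.30² = 287 × 7448 = 2137000 N/m.

2140000 N/m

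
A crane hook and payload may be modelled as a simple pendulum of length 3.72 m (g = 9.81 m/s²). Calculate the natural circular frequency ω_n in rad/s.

1.62 rad/s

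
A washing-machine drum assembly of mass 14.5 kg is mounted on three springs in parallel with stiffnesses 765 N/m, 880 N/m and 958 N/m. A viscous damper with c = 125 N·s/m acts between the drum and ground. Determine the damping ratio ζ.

0.322

Parallel springs add: k_eq = 765 + 880 + 958 = 2603 N/m.
ω_n = √(k_eq/m) = √(2603/14.5) = 13.40 rad/s.
Critical damping c_c = 2√(k_eq·m) = 2√(2603 × 14.5) = 388.6 N·s/m, so ζ = c/c_c = 125/388.6 = 0.3217.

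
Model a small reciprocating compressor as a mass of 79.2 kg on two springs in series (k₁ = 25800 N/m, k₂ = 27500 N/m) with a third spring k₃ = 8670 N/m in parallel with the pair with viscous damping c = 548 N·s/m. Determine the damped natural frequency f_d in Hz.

2.59 Hz

Series pair: k_s = k₁k₂/(k₁+k₂) = (25800)(27500)/(25800 + 27500) = 13310 N/m. In parallel with k₃: k_eq = 13310 + 8670 = 21980 N/m.
ω_n = √(k_eq/m) = √(21980/79.2) = 16.66 rad/s.
Critical damping c_c = 2√(k_eq·m) = 2√(21980 × 79.2) = 2639 N·s/m, so ζ = c/c_c = 548/2639 = 0.2077.
ω_d = ω_n√(1 − ζ²) = 16.66 × √(1 − 0.0431) = 16.30 rad/s.
f_d = ω_d/(2π) = 2.594 Hz.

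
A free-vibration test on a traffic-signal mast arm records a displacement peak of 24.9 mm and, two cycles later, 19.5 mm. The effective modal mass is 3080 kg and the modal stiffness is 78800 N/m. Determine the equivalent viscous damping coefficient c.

606 N·s/m

Logarithmic decrement δ = (1/n)·ln(x₀/x_n) = (1/2)·ln(24.9/19.5) = (1/2)·ln(1.277) = 0.1222.
ζ = δ/√(4π² + δ²) = 0.1222/√(39.48 + 0.0149) = 0.1222/6.284 = 0.01945.
c = ζ · 2√(km) = 0.01945 × 2√(78800 × 3080) = 0.01945 × 31160 = 606.0 N·s/m.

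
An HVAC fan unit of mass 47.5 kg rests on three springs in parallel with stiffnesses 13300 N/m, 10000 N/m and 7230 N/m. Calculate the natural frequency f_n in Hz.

Parallel springs add: k_eq = 13300 + 10000 + 7230 = 30530 N/m.
ω_n = √(k_eq/m) = √(30530/47.5) = √642.7 = 25.35 rad/s.
f_n = ω_n/(2π) = 25.35/6.283 = 4.035 Hz.

4.03 Hz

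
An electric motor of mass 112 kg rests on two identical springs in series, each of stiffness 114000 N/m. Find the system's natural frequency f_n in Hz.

3.59 Hz

Series springs: 1/k_eq = 2/114000, so k_eq = 114000/2 = 57000 N/m.
ω_n = √(k_eq/m) = √(57000/112) = √508.9 = 22.56 rad/s.
f_n = ω_n/(2π) = 22.56/6.283 = 3.590 Hz.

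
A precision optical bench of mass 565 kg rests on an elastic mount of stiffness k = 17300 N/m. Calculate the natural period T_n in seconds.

1.14 s

ω_n = √(k/m) = √(17300/565) = √30.62 = 5.533 rad/s.
T_n = 2π/ω_n = 6.283/5.533 = 1.135 s.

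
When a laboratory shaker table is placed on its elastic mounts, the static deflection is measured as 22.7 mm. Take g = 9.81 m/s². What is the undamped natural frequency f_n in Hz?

ω_n = √(g/δ_st) = √(9.81/0.0227) = √432.2 = 20.79 rad/s.
f_n = ω_n/(2π) = 20.79/6.283 = 3.309 Hz.

3.31 Hz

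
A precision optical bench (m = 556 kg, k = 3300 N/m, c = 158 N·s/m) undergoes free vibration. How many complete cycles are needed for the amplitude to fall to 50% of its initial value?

2 cycles

ζ = c/(2√(km)) = 158/(2√(3300 × 556)) = 158/2709 = 0.05832.
Logarithmic decrement δ = 2πζ/√(1 − ζ²) = 2π × 0.05832/√(1 − 0.00340) = 0.3671.
x_n/x₀ = e^(−nδ) ≤ 0.5; take ln: n ≥ ln(1/0.5)/δ = 0.6931/0.3671 = 1.888.
So 2 complete cycles are required.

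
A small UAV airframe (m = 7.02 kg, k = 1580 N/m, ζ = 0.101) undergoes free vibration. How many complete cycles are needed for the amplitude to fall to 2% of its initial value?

7 cycles

Logarithmic decrement δ = 2πζ/√(1 − ζ²) = 2π × 0.1010/√(1 − 0.0102) = 0.6379.
x_n/x₀ = e^(−nδ) ≤ 0.02; take ln: n ≥ ln(1/0.02)/δ = 3.912/0.6379 = 6.133.
So 7 complete cycles are required.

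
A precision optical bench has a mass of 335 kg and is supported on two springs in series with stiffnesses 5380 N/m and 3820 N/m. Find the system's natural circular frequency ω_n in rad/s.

Series springs: 1/k_eq = 1/5380 + 1/3820 = 0.0004477, so k_eq = 2234 N/m.
ω_n = √(k_eq/m) = √(2234/335) = √6.668 = 2.582 rad/s.

2.58 rad/s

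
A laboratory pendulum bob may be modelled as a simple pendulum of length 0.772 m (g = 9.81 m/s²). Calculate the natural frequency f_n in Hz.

For a simple pendulum ω_n = √(g/L) = √(9.81/0.772) = √12.71 = 3.565 rad/s.
f_n = ω_n/(2π) = 3.565/6.283 = 0.5673 Hz.

0.567 Hz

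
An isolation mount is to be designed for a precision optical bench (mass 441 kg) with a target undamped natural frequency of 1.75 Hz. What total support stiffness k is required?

ω_n = 2πf_n = 2π × 1.75 = 11.00 rad/s.
k = m·ω_n² = 441 × 11.00² = 441 × 120.9 = 53320 N/m.

53300 N/m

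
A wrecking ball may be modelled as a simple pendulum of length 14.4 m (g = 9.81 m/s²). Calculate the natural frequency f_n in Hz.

For a simple pendulum ω_n = √(g/L) = √(9.81/14.4) = √0.6813 = 0.8254 rad/s.
f_n = ω_n/(2π) = 0.8254/6.283 = 0.1314 Hz.

0.131 Hz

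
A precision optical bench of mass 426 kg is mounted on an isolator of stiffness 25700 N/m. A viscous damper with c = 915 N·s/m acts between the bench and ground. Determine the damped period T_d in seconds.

ω_n = √(k/m) = √(25700/426) = 7.767 rad/s.
Critical damping c_c = 2√(k·m) = 2√(25700 × 426) = 6618 N·s/m, so ζ = c/c_c = 915/6618 = 0.1383.
ω_d = ω_n√(1 − ζ²) = 7.767 × √(1 − 0.0191) = 7.693 rad/s.
T_d = 2π/ω_d = 0.8168 s.

0.817 s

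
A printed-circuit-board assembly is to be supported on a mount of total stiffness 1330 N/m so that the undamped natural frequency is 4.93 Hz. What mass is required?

1.39 kg

ω_n = 2πf_n = 2π × 4.93 = 30.98 rad/s.
m = k/ω_n² = 1330/30.98² = 1330/959.5 = 1.386 kg.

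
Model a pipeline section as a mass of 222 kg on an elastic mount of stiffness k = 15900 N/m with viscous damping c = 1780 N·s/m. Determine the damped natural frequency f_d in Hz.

1.19 Hz

ω_n = √(k/m) = √(15900/222) = 8.463 rad/s.
Critical damping c_c = 2√(k·m) = 2√(15900 × 222) = 3758 N·s/m, so ζ = c/c_c = 1780/3758 = 0.4737.
ω_d = ω_n√(1 − ζ²) = 8.463 × √(1 − 0.224) = 7.453 rad/s.
f_d = ω_d/(2π) = 1.186 Hz.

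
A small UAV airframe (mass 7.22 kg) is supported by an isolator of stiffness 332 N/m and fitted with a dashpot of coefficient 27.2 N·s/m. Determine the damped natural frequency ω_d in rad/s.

ω_n = √(k/m) = √(332.0/7.22) = 6.781 rad/s.
Critical damping c_c = 2√(k·m) = 2√(332.0 × 7.22) = 97.92 N·s/m, so ζ = c/c_c = 27.2/97.92 = 0.2778.
ω_d = ω_n√(1 − ζ²) = 6.781 × √(1 − 0.0772) = 6.514 rad/s.

6.51 rad/s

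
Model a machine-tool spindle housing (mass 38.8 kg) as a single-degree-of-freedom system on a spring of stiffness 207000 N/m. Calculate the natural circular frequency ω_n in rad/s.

ω_n = √(k/m) = √(207000/38.8) = √5335 = 73.04 rad/s.

73.0 rad/s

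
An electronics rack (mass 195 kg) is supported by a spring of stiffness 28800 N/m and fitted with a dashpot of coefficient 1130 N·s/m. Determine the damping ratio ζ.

ω_n = √(k/m) = √(28800/195) = 12.15 rad/s.
Critical damping c_c = 2√(k·m) = 2√(28800 × 195) = 4740 N·s/m, so ζ = c/c_c = 1130/4740 = 0.2384.

0.238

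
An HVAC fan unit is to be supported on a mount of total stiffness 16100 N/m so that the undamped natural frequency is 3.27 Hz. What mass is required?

38.1 kg

ω_n = 2πf_n = 2π × 3.27 = 20.55 rad/s.
m = k/ω_n² = 16100/20.55² = 16100/422.1 = 38.14 kg.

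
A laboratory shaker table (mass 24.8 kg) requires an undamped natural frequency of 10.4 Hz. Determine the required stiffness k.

106000 N/m

ω_n = 2πf_n = 2π × 10.4 = 65.35 rad/s.
k = m·ω_n² = 24.8 × 65.35² = 24.8 × 4270 = 105900 N/m.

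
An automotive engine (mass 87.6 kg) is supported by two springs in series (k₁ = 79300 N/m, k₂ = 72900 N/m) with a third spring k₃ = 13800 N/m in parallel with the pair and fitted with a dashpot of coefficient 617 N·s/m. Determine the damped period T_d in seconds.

0.261 s

Series pair: k_s = k₁k₂/(k₁+k₂) = (79300)(72900)/(79300 + 72900) = 37980 N/m. In parallel with k₃: k_eq = 37980 + 13800 = 51780 N/m.
ω_n = √(k_eq/m) = √(51780/87.6) = 24.31 rad/s.
Critical damping c_c = 2√(k_eq·m) = 2√(51780 × 87.6) = 4260 N·s/m, so ζ = c/c_c = 617/4260 = 0.1448.
ω_d = ω_n√(1 − ζ²) = 24.31 × √(1 − 0.0210) = 24.06 rad/s.
T_d = 2π/ω_d = 0.2612 s.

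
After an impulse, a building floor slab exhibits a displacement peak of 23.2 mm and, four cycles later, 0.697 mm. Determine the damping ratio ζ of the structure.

0.138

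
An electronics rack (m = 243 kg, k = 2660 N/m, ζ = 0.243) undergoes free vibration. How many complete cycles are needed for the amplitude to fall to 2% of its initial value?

Logarithmic decrement δ = 2πζ/√(1 − ζ²) = 2π × 0.2430/√(1 − 0.0590) = 1.574.
x_n/x₀ = e^(−nδ) ≤ 0.02; take ln: n ≥ ln(1/0.02)/δ = 3.912/1.574 = 2.485.
So 3 complete cycles are required.

3 cycles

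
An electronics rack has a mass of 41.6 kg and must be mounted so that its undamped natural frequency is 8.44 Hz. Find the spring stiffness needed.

ω_n = 2πf_n = 2π × 8.44 = 53.03 rad/s.
k = m·ω_n² = 41.6 × 53.03² = 41.6 × 2812 = 117000 N/m.

117000 N/m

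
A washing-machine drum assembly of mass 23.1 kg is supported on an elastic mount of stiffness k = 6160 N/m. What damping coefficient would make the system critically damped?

754 N·s/m

c_c = 2√(k·m) = 2√(6160 × 23.1) = 2 × 377.2 = 754.4 N·s/m.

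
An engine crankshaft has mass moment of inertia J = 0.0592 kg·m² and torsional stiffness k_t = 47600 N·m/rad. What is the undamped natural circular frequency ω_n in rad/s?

897 rad/s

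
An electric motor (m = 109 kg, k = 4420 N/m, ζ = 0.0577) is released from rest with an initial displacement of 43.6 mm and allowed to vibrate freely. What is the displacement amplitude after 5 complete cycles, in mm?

Logarithmic decrement δ = 2πζ/√(1 − ζ²) = 2π × 0.05770/√(1 − 0.00333) = 0.3631.
After n cycles, x_n/x₀ = e^(−nδ), so x_5 = 43.6 × e^(−5 × 0.3631) = 43.6 × 0.1627 = 7.095 mm.

7.09 mm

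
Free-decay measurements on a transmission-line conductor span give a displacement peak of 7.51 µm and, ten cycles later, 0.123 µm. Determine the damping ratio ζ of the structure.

0.0653

Logarithmic decrement δ = (1/n)·ln(x₀/x_n) = (1/10)·ln(7.51/0.123) = (1/10)·ln(61.06) = 0.4112.
ζ = δ/√(4π² + δ²) = 0.4112/√(39.48 + 0.169) = 0.4112/6.297 = 0.06530.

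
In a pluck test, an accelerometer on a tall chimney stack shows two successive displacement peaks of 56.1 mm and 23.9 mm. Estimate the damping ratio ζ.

0.135

Logarithmic decrement δ = (1/n)·ln(x₀/x_n) = (1/1)·ln(56.1/23.9) = (1/1)·ln(2.347) = 0.8533.
ζ = δ/√(4π² + δ²) = 0.8533/√(39.48 + 0.728) = 0.8533/6.341 = 0.1346.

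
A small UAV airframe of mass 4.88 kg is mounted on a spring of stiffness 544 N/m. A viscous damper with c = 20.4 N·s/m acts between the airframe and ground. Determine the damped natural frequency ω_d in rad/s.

10.3 rad/s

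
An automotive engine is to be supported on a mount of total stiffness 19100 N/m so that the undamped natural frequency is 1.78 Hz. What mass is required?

153 kg

ω_n = 2πf_n = 2π × 1.78 = 11.18 rad/s.
m = k/ω_n² = 19100/11.18² = 19100/125.1 = 152.7 kg.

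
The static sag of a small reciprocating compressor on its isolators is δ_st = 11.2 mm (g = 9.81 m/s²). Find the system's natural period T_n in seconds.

ω_n = √(g/δ_st) = √(9.81/0.0112) = √875.9 = 29.60 rad/s.
T_n = 2π/ω_n = 6.283/29.60 = 0.2123 s.

0.212 s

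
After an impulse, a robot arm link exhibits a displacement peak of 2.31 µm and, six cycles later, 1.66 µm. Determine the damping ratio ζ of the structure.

0.00876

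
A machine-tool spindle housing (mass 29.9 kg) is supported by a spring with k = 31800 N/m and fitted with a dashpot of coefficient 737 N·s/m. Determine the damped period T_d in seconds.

ω_n = √(k/m) = √(31800/29.9) = 32.61 rad/s.
Critical damping c_c = 2√(k·m) = 2√(31800 × 29.9) = 1950 N·s/m, so ζ = c/c_c = 737/1950 = 0.3779.
ω_d = ω_n√(1 − ζ²) = 32.61 × √(1 − 0.143) = 30.19 rad/s.
T_d = 2π/ω_d = 0.2081 s.

0.208 s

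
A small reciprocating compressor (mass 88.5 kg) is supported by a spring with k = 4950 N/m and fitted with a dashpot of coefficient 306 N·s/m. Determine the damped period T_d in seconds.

0.864 s

ω_n = √(k/m) = √(4950/88.5) = 7.479 rad/s.
Critical damping c_c = 2√(k·m) = 2√(4950 × 88.5) = 1324 N·s/m, so ζ = c/c_c = 306/1324 = 0.2312.
ω_d = ω_n√(1 − ζ²) = 7.479 × √(1 − 0.0534) = 7.276 rad/s.
T_d = 2π/ω_d = 0.8635 s.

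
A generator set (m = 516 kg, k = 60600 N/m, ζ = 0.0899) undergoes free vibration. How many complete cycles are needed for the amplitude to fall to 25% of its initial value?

3 cycles

Logarithmic decrement δ = 2πζ/√(1 − ζ²) = 2π × 0.08990/√(1 − 0.00808) = 0.5672.
x_n/x₀ = e^(−nδ) ≤ 0.25; take ln: n ≥ ln(1/0.25)/δ = 1.386/0.5672 = 2.444.
So 3 complete cycles are required.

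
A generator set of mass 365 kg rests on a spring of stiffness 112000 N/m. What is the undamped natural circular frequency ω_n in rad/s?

ω_n = √(k/m) = √(112000/365) = √306.8 = 17.52 rad/s.

17.5 rad/s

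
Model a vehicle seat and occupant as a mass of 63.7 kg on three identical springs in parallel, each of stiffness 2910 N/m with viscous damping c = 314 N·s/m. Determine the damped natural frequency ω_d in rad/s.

11.4 rad/s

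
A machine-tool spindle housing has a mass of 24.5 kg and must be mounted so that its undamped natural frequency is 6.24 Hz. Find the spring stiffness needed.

37700 N/m

ω_n = 2πf_n = 2π × 6.24 = 39.21 rad/s.
k = m·ω_n² = 24.5 × 39.21² = 24.5 × 1537 = 37660 N/m.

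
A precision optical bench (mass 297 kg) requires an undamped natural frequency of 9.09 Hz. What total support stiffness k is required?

ω_n = 2πf_n = 2π × 9.09 = 57.11 rad/s.
k = m·ω_n² = 297 × 57.11² = 297 × 3262 = 968800 N/m.

969000 N/m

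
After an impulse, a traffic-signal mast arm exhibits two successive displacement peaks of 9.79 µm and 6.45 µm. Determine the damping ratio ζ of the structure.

0.0663

Logarithmic decrement δ = (1/n)·ln(x₀/x_n) = (1/1)·ln(9.79/6.45) = (1/1)·ln(1.518) = 0.4173.
ζ = δ/√(4π² + δ²) = 0.4173/√(39.48 + 0.174) = 0.4173/6.297 = 0.06627.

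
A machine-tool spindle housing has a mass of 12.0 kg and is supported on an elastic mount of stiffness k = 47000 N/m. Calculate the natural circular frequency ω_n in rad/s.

ω_n = √(k/m) = √(47000/12.0) = √3917 = 62.58 rad/s.

62.6 rad/s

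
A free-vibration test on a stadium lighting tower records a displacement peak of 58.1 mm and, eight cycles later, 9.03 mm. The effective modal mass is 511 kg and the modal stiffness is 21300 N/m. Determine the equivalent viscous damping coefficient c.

244 N·s/m

Logarithmic decrement δ = (1/n)·ln(x₀/x_n) = (1/8)·ln(58.1/9.03) = (1/8)·ln(6.434) = 0.2327.
ζ = δ/√(4π² + δ²) = 0.2327/√(39.48 + 0.0542) = 0.2327/6.287 = 0.03701.
c = ζ · 2√(km) = 0.03701 × 2√(21300 × 511) = 0.03701 × 6598 = 244.2 N·s/m.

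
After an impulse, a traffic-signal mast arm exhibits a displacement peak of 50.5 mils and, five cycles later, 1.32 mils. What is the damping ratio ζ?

Logarithmic decrement δ = (1/n)·ln(x₀/x_n) = (1/5)·ln(50.5/1.32) = (1/5)·ln(38.26) = 0.7289.
ζ = δ/√(4π² + δ²) = 0.7289/√(39.48 + 0.531) = 0.7289/6.325 = 0.1152.

0.115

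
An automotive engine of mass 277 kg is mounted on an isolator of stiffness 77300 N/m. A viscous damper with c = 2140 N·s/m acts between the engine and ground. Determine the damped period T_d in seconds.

ω_n = √(k/m) = √(77300/277) = 16.71 rad/s.
Critical damping c_c = 2√(k·m) = 2√(77300 × 277) = 9255 N·s/m, so ζ = c/c_c = 2140/9255 = 0.2312.
ω_d = ω_n√(1 − ζ²) = 16.71 × √(1 − 0.0535) = 16.25 rad/s.
T_d = 2π/ω_d = 0.3866 s.

0.387 s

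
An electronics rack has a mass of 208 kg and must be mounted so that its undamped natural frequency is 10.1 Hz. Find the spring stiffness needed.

ω_n = 2πf_n = 2π × 10.1 = 63.46 rad/s.
k = m·ω_n² = 208 × 63.46² = 208 × 4027 = 837700 N/m.

838000 N/m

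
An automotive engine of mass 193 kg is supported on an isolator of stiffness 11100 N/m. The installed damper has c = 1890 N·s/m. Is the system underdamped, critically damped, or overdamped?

c_c = 2√(k·m) = 2927 N·s/m; ζ = c/c_c = 1890/2927 = 0.646.
Since ζ < 1 the system is underdamped.

underdamped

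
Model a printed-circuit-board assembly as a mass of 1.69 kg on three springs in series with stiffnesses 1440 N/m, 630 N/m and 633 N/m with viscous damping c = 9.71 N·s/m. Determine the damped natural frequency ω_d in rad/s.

Series springs: 1/k_eq = 1/1440 + 1/630 + 1/633 = 0.003862, so k_eq = 259.0 N/m.
ω_n = √(k_eq/m) = √(259.0/1.69) = 12.38 rad/s.
Critical damping c_c = 2√(k_eq·m) = 2√(259.0 × 1.69) = 41.84 N·s/m, so ζ = c/c_c = 9.71/41.84 = 0.2321.
ω_d = ω_n√(1 − ζ²) = 12.38 × √(1 − 0.0539) = 12.04 rad/s.

12.0 rad/s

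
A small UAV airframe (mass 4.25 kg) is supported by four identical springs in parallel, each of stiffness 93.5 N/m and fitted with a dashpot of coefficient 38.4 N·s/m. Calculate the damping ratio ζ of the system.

Parallel springs add: k_eq = 4 × 93.5 = 374.0 N/m.
ω_n = √(k_eq/m) = √(374.0/4.25) = 9.381 rad/s.
Critical damping c_c = 2√(k_eq·m) = 2√(374.0 × 4.25) = 79.74 N·s/m, so ζ = c/c_c = 38.4/79.74 = 0.4816.

0.482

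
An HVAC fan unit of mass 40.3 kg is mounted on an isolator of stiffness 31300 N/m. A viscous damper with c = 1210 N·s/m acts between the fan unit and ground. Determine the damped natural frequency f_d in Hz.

ω_n = √(k/m) = √(31300/40.3) = 27.87 rad/s.
Critical damping c_c = 2√(k·m) = 2√(31300 × 40.3) = 2246 N·s/m, so ζ = c/c_c = 1210/2246 = 0.5387.
ω_d = ω_n√(1 − ζ²) = 27.87 × √(1 − 0.290) = 23.48 rad/s.
f_d = ω_d/(2π) = 3.737 Hz.

3.74 Hz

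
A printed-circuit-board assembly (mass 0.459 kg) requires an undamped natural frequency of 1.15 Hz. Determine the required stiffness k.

24.0 N/m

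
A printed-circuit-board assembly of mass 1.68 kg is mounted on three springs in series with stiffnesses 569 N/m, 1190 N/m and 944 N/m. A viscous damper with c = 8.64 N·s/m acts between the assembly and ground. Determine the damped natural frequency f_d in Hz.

1.99 Hz

Series springs: 1/k_eq = 1/569 + 1/1190 + 1/944 = 0.003657, so k_eq = 273.4 N/m.
ω_n = √(k_eq/m) = √(273.4/1.68) = 12.76 rad/s.
Critical damping c_c = 2√(k_eq·m) = 2√(273.4 × 1.68) = 42.87 N·s/m, so ζ = c/c_c = 8.64/42.87 = 0.2016.
ω_d = ω_n√(1 − ζ²) = 12.76 × √(1 − 0.0406) = 12.50 rad/s.
f_d = ω_d/(2π) = 1.989 Hz.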